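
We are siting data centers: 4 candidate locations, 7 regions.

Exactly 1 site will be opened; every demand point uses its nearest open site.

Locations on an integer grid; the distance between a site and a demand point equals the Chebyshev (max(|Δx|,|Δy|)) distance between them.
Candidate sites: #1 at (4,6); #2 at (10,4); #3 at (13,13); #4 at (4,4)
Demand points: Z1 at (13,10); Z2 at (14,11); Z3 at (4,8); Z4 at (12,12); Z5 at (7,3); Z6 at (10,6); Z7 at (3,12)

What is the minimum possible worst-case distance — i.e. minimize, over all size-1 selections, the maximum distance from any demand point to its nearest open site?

Open {#2}.
  Farthest demand point is Z4 at distance 8 (to #2); all others are ≤ 8.
With {#1} the worst case is 10.
With {#3} the worst case is 10.
No size-1 selection achieves below 8.

8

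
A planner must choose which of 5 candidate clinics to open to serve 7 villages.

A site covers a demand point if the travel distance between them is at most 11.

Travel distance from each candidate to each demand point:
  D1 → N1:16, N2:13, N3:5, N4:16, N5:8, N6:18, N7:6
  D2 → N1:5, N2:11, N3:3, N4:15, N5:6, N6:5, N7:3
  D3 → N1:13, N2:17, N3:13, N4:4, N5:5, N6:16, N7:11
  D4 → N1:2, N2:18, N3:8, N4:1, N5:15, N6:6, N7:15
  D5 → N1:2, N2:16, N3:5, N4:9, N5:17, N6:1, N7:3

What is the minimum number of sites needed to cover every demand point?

Coverage sets (demand points within 11 of each site):
  D1: {N3, N5, N7}
  D2: {N1, N2, N3, N5, N6, N7}
  D3: {N4, N5, N7}
  D4: {N1, N3, N4, N6}
  D5: {N1, N3, N4, N6, N7}
No single site covers all 7 demand points.
But {D2, D3} covers everything, so the minimum is 2.

2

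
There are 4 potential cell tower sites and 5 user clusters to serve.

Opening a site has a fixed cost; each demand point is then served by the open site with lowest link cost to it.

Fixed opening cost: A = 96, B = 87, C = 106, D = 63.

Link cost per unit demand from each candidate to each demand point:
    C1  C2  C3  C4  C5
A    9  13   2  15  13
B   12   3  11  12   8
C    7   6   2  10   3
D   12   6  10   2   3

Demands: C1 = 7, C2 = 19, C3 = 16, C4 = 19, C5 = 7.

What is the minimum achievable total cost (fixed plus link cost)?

Open {C, D}: assign each demand point to its cheapest open site.
  C1→C 7×7=49, C2→C 19×6=114, C3→C 16×2=32, C4→D 19×2=38, C5→C 7×3=21
  link cost 254, fixed 169 → total 423.
Compare {A, D}: link cost 268 + fixed 159 = 427.
Compare {B, C, D}: link cost 197 + fixed 256 = 453.
Compare {A, B, D}: link cost 211 + fixed 246 = 457.
All other subsets cost ≥ 427. Minimum total cost: 423.

423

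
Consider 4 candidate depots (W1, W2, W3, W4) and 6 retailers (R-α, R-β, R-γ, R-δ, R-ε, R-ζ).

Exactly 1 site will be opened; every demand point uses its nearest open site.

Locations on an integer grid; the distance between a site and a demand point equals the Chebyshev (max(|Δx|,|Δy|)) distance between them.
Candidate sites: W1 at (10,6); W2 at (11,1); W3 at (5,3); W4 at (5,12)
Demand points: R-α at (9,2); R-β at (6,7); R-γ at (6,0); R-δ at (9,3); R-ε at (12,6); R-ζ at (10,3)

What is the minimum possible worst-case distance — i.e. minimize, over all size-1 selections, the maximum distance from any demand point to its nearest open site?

6

Open {W1}.
  Farthest demand point is R-γ at distance 6 (to W1); all others are ≤ 6.
With {W2} the worst case is 6.
With {W3} the worst case is 7.
No size-1 selection achieves below 6.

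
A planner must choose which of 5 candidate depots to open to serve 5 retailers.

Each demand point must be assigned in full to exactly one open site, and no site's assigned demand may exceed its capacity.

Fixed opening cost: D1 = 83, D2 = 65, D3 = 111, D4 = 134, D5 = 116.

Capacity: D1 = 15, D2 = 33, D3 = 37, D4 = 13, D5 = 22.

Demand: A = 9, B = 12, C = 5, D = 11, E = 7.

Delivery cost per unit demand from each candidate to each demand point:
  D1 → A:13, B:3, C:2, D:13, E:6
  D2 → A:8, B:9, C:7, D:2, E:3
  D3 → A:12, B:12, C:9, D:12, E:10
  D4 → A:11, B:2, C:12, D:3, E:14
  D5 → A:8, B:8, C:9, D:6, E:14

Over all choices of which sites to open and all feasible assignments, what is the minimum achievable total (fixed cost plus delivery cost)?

334

Open {D1, D2}; cheapest assignment that respects the capacities:
  D1 (cap 15, load 12): B — cost 12×3 = 36
  D2 (cap 33, load 32): A, C, D, E — cost 9×8 + 5×7 + 11×2 + 7×3 = 150
  Shipping 186, fixed 148 → total 334.
  Any other capacity-feasible assignment to {D1, D2} ships for at least 186.
Compare {D2, D4}: its best feasible assignment gives total 373.
Compare {D2, D5}: its best feasible assignment gives total 427.
Every other set of open sites that can feasibly serve all demand totals ≥ 373 even under its best assignment. Minimum: 334.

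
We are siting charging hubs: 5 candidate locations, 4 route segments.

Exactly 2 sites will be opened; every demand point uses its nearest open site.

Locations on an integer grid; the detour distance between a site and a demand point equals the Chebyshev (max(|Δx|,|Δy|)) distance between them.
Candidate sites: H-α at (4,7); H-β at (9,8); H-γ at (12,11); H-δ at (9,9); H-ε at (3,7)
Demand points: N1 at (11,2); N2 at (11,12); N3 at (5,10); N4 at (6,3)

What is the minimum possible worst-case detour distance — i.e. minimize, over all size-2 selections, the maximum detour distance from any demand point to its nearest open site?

Open {H-α, H-β}.
  Farthest demand point is N1 at detour distance 6 (to H-β); all others are ≤ 6.
With {H-β, H-γ} the worst case is 6.
With {H-β, H-δ} the worst case is 6.
No size-2 selection achieves below 6.

6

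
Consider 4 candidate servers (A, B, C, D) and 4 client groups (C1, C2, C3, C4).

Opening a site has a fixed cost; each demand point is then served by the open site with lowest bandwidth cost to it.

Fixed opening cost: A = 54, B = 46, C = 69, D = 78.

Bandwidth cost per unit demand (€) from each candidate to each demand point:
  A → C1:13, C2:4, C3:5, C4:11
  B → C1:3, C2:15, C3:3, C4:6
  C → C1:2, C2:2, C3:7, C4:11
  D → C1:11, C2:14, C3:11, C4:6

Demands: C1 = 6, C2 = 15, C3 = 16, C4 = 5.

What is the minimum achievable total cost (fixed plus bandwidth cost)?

235

Open {B, C}: assign each demand point to its cheapest open site.
  C1→C 6×2=12, C2→C 15×2=30, C3→B 16×3=48, C4→B 5×6=30
  bandwidth cost 120, fixed 115 → total 235.
Compare {A, B}: bandwidth cost 156 + fixed 100 = 256.
Compare {C}: bandwidth cost 209 + fixed 69 = 278.
Compare {A, B, C}: bandwidth cost 120 + fixed 169 = 289.
All other subsets cost ≥ 256. Minimum total cost: 235.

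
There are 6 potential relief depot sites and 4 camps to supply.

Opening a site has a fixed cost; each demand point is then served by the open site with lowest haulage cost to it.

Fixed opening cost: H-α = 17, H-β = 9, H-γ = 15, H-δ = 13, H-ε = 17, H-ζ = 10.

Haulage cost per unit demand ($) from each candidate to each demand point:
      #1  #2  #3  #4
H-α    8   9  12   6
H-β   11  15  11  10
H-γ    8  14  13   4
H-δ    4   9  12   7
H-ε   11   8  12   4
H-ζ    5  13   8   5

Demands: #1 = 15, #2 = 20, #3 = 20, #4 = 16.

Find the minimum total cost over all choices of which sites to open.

Open {H-δ, H-ε, H-ζ}: assign each demand point to its cheapest open site.
  #1→H-δ 15×4=60, #2→H-ε 20×8=160, #3→H-ζ 20×8=160, #4→H-ε 16×4=64
  haulage cost 444, fixed 40 → total 484.
Compare {H-ε, H-ζ}: haulage cost 459 + fixed 27 = 486.
Compare {H-β, H-δ, H-ε, H-ζ}: haulage cost 444 + fixed 49 = 493.
Compare {H-β, H-ε, H-ζ}: haulage cost 459 + fixed 36 = 495.
All other subsets cost ≥ 486. Minimum total cost: 484.

484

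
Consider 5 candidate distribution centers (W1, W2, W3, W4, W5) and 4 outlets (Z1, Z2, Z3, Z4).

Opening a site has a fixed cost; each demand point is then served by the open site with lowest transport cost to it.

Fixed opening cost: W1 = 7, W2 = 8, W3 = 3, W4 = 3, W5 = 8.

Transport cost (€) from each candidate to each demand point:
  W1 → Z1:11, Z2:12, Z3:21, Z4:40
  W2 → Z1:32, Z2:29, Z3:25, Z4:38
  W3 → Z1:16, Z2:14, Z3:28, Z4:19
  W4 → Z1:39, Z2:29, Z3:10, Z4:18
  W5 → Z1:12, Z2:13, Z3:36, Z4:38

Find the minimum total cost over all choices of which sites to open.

61

Open {W1, W4}: assign each demand point to its cheapest open site.
  Z1→W1 11, Z2→W1 12, Z3→W4 10, Z4→W4 18
  transport cost 51, fixed 10 → total 61.
Compare {W3, W4}: transport cost 58 + fixed 6 = 64.
Compare {W4, W5}: transport cost 53 + fixed 11 = 64.
Compare {W1, W3, W4}: transport cost 51 + fixed 13 = 64.
All other subsets cost ≥ 64. Minimum total cost: 61.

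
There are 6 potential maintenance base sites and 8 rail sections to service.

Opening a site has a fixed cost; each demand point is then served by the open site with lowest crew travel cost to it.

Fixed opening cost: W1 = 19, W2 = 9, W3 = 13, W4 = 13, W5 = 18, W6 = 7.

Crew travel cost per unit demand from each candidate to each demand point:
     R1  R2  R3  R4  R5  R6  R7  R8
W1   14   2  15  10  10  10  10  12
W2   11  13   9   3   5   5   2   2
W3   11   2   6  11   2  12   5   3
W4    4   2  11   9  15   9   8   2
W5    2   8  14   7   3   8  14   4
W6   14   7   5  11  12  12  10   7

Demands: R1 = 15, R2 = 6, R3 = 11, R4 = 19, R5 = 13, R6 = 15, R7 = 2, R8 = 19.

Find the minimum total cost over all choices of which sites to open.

344

Open {W2, W3, W5, W6}: assign each demand point to its cheapest open site.
  R1→W5 15×2=30, R2→W3 6×2=12, R3→W6 11×5=55, R4→W2 19×3=57, R5→W3 13×2=26, R6→W2 15×5=75, R7→W2 2×2=4, R8→W2 19×2=38
  crew travel cost 297, fixed 47 → total 344.
Compare {W2, W3, W5}: crew travel cost 308 + fixed 40 = 348.
Compare {W2, W4, W5, W6}: crew travel cost 310 + fixed 47 = 357.
Compare {W2, W3, W4, W5, W6}: crew travel cost 297 + fixed 60 = 357.
All other subsets cost ≥ 348. Minimum total cost: 344.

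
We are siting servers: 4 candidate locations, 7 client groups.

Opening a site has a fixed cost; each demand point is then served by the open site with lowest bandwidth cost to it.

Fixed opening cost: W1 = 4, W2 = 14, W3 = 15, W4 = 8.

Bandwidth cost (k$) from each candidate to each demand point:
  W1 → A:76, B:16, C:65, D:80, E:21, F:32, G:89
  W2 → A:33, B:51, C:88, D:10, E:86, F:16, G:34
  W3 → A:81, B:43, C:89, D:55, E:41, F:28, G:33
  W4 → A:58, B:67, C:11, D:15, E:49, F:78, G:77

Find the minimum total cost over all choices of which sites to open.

Open {W1, W2, W4}: assign each demand point to its cheapest open site.
  A→W2 33, B→W1 16, C→W4 11, D→W2 10, E→W1 21, F→W2 16, G→W2 34
  bandwidth cost 141, fixed 26 → total 167.
Compare {W1, W2, W3, W4}: bandwidth cost 140 + fixed 41 = 181.
Compare {W1, W3, W4}: bandwidth cost 182 + fixed 27 = 209.
Compare {W1, W2}: bandwidth cost 195 + fixed 18 = 213.
All other subsets cost ≥ 181. Minimum total cost: 167.

167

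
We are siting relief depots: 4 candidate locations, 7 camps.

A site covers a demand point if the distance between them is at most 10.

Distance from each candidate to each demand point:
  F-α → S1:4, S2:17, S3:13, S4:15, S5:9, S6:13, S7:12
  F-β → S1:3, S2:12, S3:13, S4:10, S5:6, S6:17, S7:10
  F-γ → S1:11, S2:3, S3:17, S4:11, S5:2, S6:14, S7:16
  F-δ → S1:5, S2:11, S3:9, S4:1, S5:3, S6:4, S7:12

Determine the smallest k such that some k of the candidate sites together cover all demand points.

3

Coverage sets (demand points within 10 of each site):
  F-α: {S1, S5}
  F-β: {S1, S4, S5, S7}
  F-γ: {S2, S5}
  F-δ: {S1, S3, S4, S5, S6}
No 2 sites suffice: every size-2 union leaves at least one demand point uncovered.
But {F-β, F-γ, F-δ} covers everything, so the minimum is 3.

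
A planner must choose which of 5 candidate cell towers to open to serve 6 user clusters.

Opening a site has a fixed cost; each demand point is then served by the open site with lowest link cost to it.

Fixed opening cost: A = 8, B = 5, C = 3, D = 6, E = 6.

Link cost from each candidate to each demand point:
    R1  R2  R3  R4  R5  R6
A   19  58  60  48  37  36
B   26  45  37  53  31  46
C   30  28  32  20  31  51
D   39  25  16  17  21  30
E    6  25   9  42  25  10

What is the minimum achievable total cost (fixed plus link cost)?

100

Open {D, E}: assign each demand point to its cheapest open site.
  R1→E 6, R2→D 25, R3→E 9, R4→D 17, R5→D 21, R6→E 10
  link cost 88, fixed 12 → total 100.
Compare {C, D, E}: link cost 88 + fixed 15 = 103.
Compare {C, E}: link cost 95 + fixed 9 = 104.
Compare {B, D, E}: link cost 88 + fixed 17 = 105.
All other subsets cost ≥ 103. Minimum total cost: 100.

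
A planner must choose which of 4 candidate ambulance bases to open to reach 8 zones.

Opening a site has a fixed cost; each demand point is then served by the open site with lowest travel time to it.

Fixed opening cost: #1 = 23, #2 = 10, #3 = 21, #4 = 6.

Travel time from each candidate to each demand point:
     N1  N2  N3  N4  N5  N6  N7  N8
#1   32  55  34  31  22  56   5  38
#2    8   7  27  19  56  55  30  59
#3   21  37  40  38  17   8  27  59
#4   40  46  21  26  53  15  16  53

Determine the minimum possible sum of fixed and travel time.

174

Open {#1, #2, #4}: assign each demand point to its cheapest open site.
  N1→#2 8, N2→#2 7, N3→#4 21, N4→#2 19, N5→#1 22, N6→#4 15, N7→#1 5, N8→#1 38
  travel time 135, fixed 39 → total 174.
Compare {#1, #2, #3}: travel time 129 + fixed 54 = 183.
Compare {#1, #2, #3, #4}: travel time 123 + fixed 60 = 183.
Compare {#2, #3, #4}: travel time 149 + fixed 37 = 186.
All other subsets cost ≥ 183. Minimum total cost: 174.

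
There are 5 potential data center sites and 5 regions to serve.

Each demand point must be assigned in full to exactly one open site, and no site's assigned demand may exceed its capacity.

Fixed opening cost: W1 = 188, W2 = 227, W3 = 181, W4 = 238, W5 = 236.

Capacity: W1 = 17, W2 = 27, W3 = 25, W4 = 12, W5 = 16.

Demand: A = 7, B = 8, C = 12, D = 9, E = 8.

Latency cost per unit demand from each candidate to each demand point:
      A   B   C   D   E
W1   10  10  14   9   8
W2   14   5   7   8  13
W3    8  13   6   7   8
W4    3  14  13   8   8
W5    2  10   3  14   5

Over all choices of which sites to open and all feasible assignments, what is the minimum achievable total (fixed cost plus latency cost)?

715

Open {W2, W3}; cheapest assignment that respects the capacities:
  W2 (cap 27, load 20): B, C — cost 8×5 + 12×7 = 124
  W3 (cap 25, load 24): A, D, E — cost 7×8 + 9×7 + 8×8 = 183
  Shipping 307, fixed 408 → total 715.
  Any other capacity-feasible assignment to {W2, W3} ships for at least 307.
Compare {W1, W2}: its best feasible assignment gives total 782.
Compare {W2, W3, W5}: its best feasible assignment gives total 873.
Every other set of open sites that can feasibly serve all demand totals ≥ 782 even under its best assignment. Minimum: 715.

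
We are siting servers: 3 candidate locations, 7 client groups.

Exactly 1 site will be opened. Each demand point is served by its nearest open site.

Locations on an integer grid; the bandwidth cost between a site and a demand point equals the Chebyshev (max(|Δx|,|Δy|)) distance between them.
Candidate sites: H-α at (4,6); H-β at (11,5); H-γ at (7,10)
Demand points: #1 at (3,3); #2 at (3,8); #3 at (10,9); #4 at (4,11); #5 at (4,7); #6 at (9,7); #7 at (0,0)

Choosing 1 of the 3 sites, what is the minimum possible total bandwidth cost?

Open {H-α}.
  #1→H-α 3, #2→H-α 2, #3→H-α 6, #4→H-α 5, #5→H-α 1, #6→H-α 5, #7→H-α 6  ⇒ total 28.
Compare {H-γ}: total 33.
Compare {H-β}: total 47.

28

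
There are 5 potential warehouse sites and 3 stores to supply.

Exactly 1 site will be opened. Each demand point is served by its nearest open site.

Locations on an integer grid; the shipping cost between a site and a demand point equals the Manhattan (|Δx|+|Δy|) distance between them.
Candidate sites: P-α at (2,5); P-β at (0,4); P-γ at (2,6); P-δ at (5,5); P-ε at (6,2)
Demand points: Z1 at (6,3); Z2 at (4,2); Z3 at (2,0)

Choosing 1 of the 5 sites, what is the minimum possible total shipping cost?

Open {P-ε}.
  Z1→P-ε 1, Z2→P-ε 2, Z3→P-ε 6  ⇒ total 9.
Compare {P-δ}: total 15.
Compare {P-α}: total 16.
No size-1 selection does better; minimum is 9.

9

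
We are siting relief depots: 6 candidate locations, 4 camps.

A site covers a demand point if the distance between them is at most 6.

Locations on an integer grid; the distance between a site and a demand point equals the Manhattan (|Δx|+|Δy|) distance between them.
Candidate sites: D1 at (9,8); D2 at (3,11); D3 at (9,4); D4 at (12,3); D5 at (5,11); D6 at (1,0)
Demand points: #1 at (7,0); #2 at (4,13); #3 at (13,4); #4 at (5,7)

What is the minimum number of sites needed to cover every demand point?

Coverage sets (demand points within 6 of each site):
  D1: {#4}
  D2: {#2, #4}
  D3: {#1, #3}
  D4: {#3}
  D5: {#2, #4}
  D6: {#1}
No single site covers all 4 demand points.
But {D2, D3} covers everything, so the minimum is 2.

2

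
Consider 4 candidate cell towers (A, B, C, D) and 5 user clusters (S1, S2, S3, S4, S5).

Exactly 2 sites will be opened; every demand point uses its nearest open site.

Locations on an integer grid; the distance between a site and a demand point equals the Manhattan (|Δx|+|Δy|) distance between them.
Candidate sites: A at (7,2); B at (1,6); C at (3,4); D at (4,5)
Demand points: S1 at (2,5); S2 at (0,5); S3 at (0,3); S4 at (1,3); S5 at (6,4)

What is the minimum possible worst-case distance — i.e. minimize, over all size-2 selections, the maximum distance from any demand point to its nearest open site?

4

Open {A, B}.
  Farthest demand point is S3 at distance 4 (to B); all others are ≤ 4.
With {A, C} the worst case is 4.
With {B, C} the worst case is 4.
No size-2 selection achieves below 4.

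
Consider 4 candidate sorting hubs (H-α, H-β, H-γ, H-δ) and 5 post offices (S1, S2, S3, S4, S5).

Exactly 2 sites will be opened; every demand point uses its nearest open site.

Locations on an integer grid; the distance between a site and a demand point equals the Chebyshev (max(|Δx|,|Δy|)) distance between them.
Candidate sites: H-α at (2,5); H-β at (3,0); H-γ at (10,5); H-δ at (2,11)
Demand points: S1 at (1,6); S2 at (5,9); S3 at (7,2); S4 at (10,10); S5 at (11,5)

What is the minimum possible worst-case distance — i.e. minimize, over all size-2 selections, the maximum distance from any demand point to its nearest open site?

Open {H-α, H-γ}.
  Farthest demand point is S4 at distance 5 (to H-γ); all others are ≤ 5.
With {H-γ, H-δ} the worst case is 5.
With {H-β, H-γ} the worst case is 6.
No size-2 selection achieves below 5.

5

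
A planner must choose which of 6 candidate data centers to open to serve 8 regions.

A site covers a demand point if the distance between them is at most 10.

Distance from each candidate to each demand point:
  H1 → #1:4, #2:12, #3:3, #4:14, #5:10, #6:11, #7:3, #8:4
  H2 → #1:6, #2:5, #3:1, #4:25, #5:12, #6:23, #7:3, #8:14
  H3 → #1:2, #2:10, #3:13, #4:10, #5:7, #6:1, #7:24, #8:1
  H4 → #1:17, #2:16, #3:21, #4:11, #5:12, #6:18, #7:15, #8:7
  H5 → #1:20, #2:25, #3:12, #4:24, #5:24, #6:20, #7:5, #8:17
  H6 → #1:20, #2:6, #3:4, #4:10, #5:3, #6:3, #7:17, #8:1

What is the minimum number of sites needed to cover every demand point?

2

Coverage sets (demand points within 10 of each site):
  H1: {#1, #3, #5, #7, #8}
  H2: {#1, #2, #3, #7}
  H3: {#1, #2, #4, #5, #6, #8}
  H4: {#8}
  H5: {#7}
  H6: {#2, #3, #4, #5, #6, #8}
No single site covers all 8 demand points.
But {H1, H3} covers everything, so the minimum is 2.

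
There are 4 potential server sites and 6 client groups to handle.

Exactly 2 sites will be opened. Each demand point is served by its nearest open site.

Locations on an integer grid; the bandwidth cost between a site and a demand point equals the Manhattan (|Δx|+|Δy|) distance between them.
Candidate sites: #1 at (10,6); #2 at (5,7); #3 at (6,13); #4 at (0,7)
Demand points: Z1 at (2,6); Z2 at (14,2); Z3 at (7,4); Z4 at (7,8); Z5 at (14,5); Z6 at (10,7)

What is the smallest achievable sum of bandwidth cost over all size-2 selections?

Open {#1, #2}.
  Z1→#2 4, Z2→#1 8, Z3→#1 5, Z4→#2 3, Z5→#1 5, Z6→#1 1  ⇒ total 26.
Compare {#1, #4}: total 27.
Compare {#1, #3}: total 32.
No size-2 selection does better; minimum is 26.

26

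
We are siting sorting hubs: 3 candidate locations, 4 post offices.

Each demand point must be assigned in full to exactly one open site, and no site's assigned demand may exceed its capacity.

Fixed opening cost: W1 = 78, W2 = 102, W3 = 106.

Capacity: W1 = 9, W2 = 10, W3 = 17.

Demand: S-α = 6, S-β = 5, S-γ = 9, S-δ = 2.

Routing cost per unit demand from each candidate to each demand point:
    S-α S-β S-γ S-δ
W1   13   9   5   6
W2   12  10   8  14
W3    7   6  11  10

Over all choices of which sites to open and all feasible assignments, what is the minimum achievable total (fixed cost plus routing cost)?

321

Open {W1, W3}; cheapest assignment that respects the capacities:
  W1 (cap 9, load 9): S-γ — cost 9×5 = 45
  W3 (cap 17, load 13): S-α, S-β, S-δ — cost 6×7 + 5×6 + 2×10 = 92
  Shipping 137, fixed 184 → total 321.
  Any other capacity-feasible assignment to {W1, W3} ships for at least 137.
Compare {W2, W3}: its best feasible assignment gives total 372.
Compare {W1, W2, W3}: its best feasible assignment gives total 423.
Every other set of open sites that can feasibly serve all demand totals ≥ 372 even under its best assignment. Minimum: 321.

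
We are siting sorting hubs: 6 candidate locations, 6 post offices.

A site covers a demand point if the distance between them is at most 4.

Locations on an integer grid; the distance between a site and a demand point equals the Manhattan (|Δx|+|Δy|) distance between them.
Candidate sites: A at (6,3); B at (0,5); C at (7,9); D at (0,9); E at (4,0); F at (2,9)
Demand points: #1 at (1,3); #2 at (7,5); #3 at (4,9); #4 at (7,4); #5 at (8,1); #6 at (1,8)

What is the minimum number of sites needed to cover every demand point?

3

Coverage sets (demand points within 4 of each site):
  A: {#2, #4, #5}
  B: {#1, #6}
  C: {#2, #3}
  D: {#3, #6}
  E: {}
  F: {#3, #6}
No 2 sites suffice: every size-2 union leaves at least one demand point uncovered.
But {A, B, C} covers everything, so the minimum is 3.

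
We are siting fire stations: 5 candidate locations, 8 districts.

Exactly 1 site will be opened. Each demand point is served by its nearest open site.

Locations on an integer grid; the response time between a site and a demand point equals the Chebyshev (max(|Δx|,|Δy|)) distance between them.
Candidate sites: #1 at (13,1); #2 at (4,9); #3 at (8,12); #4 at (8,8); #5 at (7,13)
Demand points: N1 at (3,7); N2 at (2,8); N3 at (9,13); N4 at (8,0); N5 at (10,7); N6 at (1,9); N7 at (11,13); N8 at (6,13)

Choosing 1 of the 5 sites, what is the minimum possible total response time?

38

Open {#2}.
  N1→#2 2, N2→#2 2, N3→#2 5, N4→#2 9, N5→#2 6, N6→#2 3, N7→#2 7, N8→#2 4  ⇒ total 38.
Compare {#3}: total 41.
Compare {#4}: total 43.
No size-1 selection does better; minimum is 38.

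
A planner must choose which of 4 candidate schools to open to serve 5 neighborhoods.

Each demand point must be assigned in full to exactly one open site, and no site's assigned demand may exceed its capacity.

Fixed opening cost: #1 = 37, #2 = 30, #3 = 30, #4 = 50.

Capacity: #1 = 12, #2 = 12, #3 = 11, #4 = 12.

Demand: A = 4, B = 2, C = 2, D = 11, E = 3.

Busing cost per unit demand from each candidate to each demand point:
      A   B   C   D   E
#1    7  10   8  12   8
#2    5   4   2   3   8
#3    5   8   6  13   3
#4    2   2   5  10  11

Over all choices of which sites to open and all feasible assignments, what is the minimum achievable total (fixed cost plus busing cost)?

Open {#2, #3}; cheapest assignment that respects the capacities:
  #2 (cap 12, load 11): D — cost 11×3 = 33
  #3 (cap 11, load 11): A, B, C, E — cost 4×5 + 2×8 + 2×6 + 3×3 = 57
  Shipping 90, fixed 60 → total 150.
  Any other capacity-feasible assignment to {#2, #3} ships for at least 90.
Compare {#2, #4}: its best feasible assignment gives total 168.
Compare {#2, #3, #4}: its best feasible assignment gives total 174.
Every other set of open sites that can feasibly serve all demand totals ≥ 168 even under its best assignment. Minimum: 150.

150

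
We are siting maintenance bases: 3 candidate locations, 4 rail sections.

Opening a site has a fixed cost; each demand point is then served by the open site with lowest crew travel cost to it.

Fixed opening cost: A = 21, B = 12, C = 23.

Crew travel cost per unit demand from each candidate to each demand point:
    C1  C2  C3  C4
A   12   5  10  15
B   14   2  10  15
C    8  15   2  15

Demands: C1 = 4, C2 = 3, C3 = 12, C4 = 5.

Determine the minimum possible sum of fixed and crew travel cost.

Open {B, C}: assign each demand point to its cheapest open site.
  C1→C 4×8=32, C2→B 3×2=6, C3→C 12×2=24, C4→B 5×15=75
  crew travel cost 137, fixed 35 → total 172.
Compare {A, C}: crew travel cost 146 + fixed 44 = 190.
Compare {A, B, C}: crew travel cost 137 + fixed 56 = 193.
Compare {C}: crew travel cost 176 + fixed 23 = 199.
All other subsets cost ≥ 190. Minimum total cost: 172.

172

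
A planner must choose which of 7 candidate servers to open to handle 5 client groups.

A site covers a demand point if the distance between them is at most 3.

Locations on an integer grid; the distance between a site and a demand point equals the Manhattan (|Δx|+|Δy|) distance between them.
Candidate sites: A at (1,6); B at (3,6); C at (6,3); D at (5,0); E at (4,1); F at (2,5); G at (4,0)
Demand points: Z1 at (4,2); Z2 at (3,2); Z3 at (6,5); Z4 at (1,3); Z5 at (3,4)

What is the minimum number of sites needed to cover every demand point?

Coverage sets (demand points within 3 of each site):
  A: {Z4}
  B: {Z5}
  C: {Z1, Z3}
  D: {Z1}
  E: {Z1, Z2}
  F: {Z4, Z5}
  G: {Z1, Z2}
No 2 sites suffice: every size-2 union leaves at least one demand point uncovered.
But {C, E, F} covers everything, so the minimum is 3.

3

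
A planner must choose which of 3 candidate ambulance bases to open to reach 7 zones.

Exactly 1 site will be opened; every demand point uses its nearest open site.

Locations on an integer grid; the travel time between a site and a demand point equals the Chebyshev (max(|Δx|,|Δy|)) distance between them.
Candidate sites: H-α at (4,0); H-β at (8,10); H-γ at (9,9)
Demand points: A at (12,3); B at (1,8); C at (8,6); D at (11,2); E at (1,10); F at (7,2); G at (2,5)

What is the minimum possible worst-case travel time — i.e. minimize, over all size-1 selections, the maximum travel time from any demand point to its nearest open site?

8

Open {H-β}.
  Farthest demand point is D at travel time 8 (to H-β); all others are ≤ 8.
With {H-γ} the worst case is 8.
With {H-α} the worst case is 10.
No size-1 selection achieves below 8.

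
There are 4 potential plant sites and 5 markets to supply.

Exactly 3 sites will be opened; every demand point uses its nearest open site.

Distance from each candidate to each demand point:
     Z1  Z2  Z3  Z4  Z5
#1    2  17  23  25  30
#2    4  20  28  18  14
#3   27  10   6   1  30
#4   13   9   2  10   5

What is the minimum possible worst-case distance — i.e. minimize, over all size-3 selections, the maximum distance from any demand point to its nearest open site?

9

Open {#1, #3, #4}.
  Farthest demand point is Z2 at distance 9 (to #4); all others are ≤ 9.
With {#2, #3, #4} the worst case is 9.
With {#1, #2, #4} the worst case is 10.
No size-3 selection achieves below 9.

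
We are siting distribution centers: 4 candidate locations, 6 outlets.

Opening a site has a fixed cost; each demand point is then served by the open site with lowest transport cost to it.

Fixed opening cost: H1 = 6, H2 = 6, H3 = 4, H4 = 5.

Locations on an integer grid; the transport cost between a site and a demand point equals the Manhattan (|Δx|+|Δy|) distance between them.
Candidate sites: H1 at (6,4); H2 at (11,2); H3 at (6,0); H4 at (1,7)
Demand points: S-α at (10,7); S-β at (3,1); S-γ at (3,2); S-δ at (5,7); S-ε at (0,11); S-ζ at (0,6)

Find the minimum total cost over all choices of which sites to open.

38

Open {H3, H4}: assign each demand point to its cheapest open site.
  S-α→H4 9, S-β→H3 4, S-γ→H3 5, S-δ→H4 4, S-ε→H4 5, S-ζ→H4 2
  transport cost 29, fixed 9 → total 38.
Compare {H4}: transport cost 35 + fixed 5 = 40.
Compare {H1, H4}: transport cost 29 + fixed 11 = 40.
Compare {H2, H3, H4}: transport cost 26 + fixed 15 = 41.
All other subsets cost ≥ 40. Minimum total cost: 38.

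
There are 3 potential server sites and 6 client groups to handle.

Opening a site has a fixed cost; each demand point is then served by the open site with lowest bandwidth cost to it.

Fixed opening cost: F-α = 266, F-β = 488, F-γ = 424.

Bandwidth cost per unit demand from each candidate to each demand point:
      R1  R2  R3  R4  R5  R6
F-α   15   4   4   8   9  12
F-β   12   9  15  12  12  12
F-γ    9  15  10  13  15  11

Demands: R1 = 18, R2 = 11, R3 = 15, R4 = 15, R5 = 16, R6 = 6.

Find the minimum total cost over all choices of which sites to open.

Open {F-α}: assign each demand point to its cheapest open site.
  R1→F-α 18×15=270, R2→F-α 11×4=44, R3→F-α 15×4=60, R4→F-α 15×8=120, R5→F-α 16×9=144, R6→F-α 6×12=72
  bandwidth cost 710, fixed 266 → total 976.
Compare {F-α, F-γ}: bandwidth cost 596 + fixed 690 = 1286.
Compare {F-γ}: bandwidth cost 978 + fixed 424 = 1402.
Compare {F-α, F-β}: bandwidth cost 656 + fixed 754 = 1410.
All other subsets cost ≥ 1286. Minimum total cost: 976.

976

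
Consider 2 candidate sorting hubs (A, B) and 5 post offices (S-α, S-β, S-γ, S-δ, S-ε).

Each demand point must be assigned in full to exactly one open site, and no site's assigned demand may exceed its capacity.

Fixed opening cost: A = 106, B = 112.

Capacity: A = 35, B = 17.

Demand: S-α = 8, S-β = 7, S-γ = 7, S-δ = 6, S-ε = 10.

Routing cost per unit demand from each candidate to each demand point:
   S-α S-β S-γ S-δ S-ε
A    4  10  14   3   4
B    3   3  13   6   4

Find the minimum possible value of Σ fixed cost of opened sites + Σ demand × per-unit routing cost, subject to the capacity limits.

419

Open {A, B}; cheapest assignment that respects the capacities:
  A (cap 35, load 23): S-γ, S-δ, S-ε — cost 7×14 + 6×3 + 10×4 = 156
  B (cap 17, load 15): S-α, S-β — cost 8×3 + 7×3 = 45
  Shipping 201, fixed 218 → total 419.
  Any other capacity-feasible assignment to {A, B} ships for at least 201.
Total demand is 38 and no other set of sites has combined capacity ≥ 38, so {A, B} is the only feasible choice of open sites. Minimum: 419.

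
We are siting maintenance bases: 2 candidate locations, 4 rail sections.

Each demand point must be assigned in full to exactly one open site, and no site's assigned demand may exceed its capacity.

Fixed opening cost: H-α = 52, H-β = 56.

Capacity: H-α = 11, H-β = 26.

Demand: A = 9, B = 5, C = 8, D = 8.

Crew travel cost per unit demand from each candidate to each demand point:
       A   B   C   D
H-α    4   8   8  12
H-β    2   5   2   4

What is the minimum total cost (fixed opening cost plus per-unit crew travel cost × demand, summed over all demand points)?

214

Open {H-α, H-β}; cheapest assignment that respects the capacities:
  H-α (cap 11, load 5): B — cost 5×8 = 40
  H-β (cap 26, load 25): A, C, D — cost 9×2 + 8×2 + 8×4 = 66
  Shipping 106, fixed 108 → total 214.
  Any other capacity-feasible assignment to {H-α, H-β} ships for at least 106.
Total demand is 30 and no other set of sites has combined capacity ≥ 30, so {H-α, H-β} is the only feasible choice of open sites. Minimum: 214.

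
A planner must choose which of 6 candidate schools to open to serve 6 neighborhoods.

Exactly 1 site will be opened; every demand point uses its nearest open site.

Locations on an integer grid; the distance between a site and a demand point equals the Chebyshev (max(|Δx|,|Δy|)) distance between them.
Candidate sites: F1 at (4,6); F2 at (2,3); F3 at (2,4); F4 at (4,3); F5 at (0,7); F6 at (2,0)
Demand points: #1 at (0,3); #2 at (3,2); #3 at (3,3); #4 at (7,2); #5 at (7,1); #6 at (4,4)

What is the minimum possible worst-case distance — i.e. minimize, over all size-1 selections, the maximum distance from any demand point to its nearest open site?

Open {F4}.
  Farthest demand point is #1 at distance 4 (to F4); all others are ≤ 4.
With {F1} the worst case is 5.
With {F2} the worst case is 5.
No size-1 selection achieves below 4.

4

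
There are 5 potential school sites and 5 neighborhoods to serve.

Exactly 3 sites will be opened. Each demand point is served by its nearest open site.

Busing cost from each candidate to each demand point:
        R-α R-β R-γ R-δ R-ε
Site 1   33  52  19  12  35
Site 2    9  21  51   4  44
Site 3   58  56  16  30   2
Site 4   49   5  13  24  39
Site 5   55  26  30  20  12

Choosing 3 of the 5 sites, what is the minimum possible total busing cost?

Open {Site 2, Site 3, Site 4}.
  R-α→Site 2 9, R-β→Site 4 5, R-γ→Site 4 13, R-δ→Site 2 4, R-ε→Site 3 2  ⇒ total 33.
Compare {Site 2, Site 4, Site 5}: total 43.
Compare {Site 1, Site 2, Site 3}: total 52.
No size-3 selection does better; minimum is 33.

33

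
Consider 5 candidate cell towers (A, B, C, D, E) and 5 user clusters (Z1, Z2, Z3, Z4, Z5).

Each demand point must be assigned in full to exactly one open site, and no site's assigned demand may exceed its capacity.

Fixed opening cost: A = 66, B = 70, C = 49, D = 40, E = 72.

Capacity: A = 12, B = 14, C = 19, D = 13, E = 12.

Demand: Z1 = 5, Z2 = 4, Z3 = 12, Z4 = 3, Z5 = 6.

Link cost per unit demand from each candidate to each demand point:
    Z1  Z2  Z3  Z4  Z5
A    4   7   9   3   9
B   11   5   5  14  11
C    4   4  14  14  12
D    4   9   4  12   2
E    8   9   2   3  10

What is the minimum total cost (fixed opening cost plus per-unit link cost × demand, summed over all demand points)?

269

Open {C, D, E}; cheapest assignment that respects the capacities:
  C (cap 19, load 9): Z1, Z2 — cost 5×4 + 4×4 = 36
  D (cap 13, load 9): Z4, Z5 — cost 3×12 + 6×2 = 48
  E (cap 12, load 12): Z3 — cost 12×2 = 24
  Shipping 108, fixed 161 → total 269.
  Any other capacity-feasible assignment to {C, D, E} ships for at least 108.
Compare {A, D, E}: its best feasible assignment gives total 271.
Compare {C, D}: its best feasible assignment gives total 287.
Every other set of open sites that can feasibly serve all demand totals ≥ 271 even under its best assignment. Minimum: 269.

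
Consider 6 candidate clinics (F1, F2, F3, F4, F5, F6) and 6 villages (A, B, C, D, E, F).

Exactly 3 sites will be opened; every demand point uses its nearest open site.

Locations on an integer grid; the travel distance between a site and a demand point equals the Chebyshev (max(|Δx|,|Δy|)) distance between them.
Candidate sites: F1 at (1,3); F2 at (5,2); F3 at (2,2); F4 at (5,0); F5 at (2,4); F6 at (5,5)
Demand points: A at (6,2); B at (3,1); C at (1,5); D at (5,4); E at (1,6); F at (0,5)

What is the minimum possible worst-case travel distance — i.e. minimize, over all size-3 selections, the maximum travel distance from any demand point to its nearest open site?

Open {F1, F2, F5}.
  Farthest demand point is B at travel distance 2 (to F1); all others are ≤ 2.
With {F2, F3, F5} the worst case is 2.
With {F2, F4, F5} the worst case is 2.
No size-3 selection achieves below 2.

2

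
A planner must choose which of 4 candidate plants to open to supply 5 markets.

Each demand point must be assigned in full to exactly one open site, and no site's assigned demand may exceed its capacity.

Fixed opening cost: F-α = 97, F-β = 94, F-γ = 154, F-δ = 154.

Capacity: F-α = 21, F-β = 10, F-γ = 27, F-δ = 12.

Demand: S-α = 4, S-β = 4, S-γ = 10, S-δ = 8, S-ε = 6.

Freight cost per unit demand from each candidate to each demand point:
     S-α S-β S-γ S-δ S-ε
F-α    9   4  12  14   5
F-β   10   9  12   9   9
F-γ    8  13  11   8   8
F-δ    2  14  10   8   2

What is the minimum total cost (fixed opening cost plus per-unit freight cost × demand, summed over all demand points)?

Open {F-α, F-δ}; cheapest assignment that respects the capacities:
  F-α (cap 21, load 20): S-β, S-γ, S-ε — cost 4×4 + 10×12 + 6×5 = 166
  F-δ (cap 12, load 12): S-α, S-δ — cost 4×2 + 8×8 = 72
  Shipping 238, fixed 251 → total 489.
  Any other capacity-feasible assignment to {F-α, F-δ} ships for at least 238.
Compare {F-α, F-γ}: its best feasible assignment gives total 503.
Compare {F-β, F-γ}: its best feasible assignment gives total 544.
Every other set of open sites that can feasibly serve all demand totals ≥ 503 even under its best assignment. Minimum: 489.

489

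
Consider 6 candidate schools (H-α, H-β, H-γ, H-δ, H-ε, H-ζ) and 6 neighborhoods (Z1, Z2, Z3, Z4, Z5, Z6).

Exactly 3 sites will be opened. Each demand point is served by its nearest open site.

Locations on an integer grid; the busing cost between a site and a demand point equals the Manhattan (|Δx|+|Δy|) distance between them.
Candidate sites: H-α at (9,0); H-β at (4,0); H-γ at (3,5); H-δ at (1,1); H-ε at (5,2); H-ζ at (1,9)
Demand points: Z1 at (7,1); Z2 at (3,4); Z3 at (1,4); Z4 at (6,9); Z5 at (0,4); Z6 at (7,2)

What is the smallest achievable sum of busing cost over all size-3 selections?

Open {H-γ, H-ε, H-ζ}.
  Z1→H-ε 3, Z2→H-γ 1, Z3→H-γ 3, Z4→H-ζ 5, Z5→H-γ 4, Z6→H-ε 2  ⇒ total 18.
Compare {H-α, H-γ, H-ε}: total 20.
Compare {H-α, H-γ, H-ζ}: total 20.
No size-3 selection does better; minimum is 18.

18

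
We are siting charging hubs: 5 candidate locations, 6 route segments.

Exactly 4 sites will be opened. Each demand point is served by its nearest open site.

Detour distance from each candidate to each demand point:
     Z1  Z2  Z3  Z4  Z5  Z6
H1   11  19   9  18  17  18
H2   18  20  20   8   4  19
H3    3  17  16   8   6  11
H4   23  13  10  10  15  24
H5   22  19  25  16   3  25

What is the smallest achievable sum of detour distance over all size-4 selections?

47

Open {H1, H3, H4, H5}.
  Z1→H3 3, Z2→H4 13, Z3→H1 9, Z4→H3 8, Z5→H5 3, Z6→H3 11  ⇒ total 47.
Compare {H1, H2, H3, H4}: total 48.
Compare {H2, H3, H4, H5}: total 48.
No size-4 selection does better; minimum is 47.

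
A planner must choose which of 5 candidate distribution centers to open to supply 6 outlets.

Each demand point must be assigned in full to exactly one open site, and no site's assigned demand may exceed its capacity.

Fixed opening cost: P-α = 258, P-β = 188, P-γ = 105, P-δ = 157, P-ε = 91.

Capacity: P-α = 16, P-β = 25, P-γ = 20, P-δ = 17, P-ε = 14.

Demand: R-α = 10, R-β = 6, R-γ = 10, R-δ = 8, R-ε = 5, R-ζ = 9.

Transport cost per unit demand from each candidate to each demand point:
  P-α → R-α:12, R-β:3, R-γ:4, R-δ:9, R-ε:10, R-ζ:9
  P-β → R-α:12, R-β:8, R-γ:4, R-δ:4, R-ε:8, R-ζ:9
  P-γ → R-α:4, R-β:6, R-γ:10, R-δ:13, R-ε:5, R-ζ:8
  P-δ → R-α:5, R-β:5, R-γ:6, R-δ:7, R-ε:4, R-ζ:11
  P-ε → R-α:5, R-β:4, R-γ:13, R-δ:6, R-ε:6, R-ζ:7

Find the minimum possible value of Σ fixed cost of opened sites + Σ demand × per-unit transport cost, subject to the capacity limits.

Open {P-γ, P-δ, P-ε}; cheapest assignment that respects the capacities:
  P-γ (cap 20, load 19): R-α, R-ζ — cost 10×4 + 9×8 = 112
  P-δ (cap 17, load 15): R-γ, R-ε — cost 10×6 + 5×4 = 80
  P-ε (cap 14, load 14): R-β, R-δ — cost 6×4 + 8×6 = 72
  Shipping 264, fixed 353 → total 617.
  Any other capacity-feasible assignment to {P-γ, P-δ, P-ε} ships for at least 264.
Compare {P-β, P-γ, P-ε}: its best feasible assignment gives total 622.
Compare {P-β, P-δ, P-ε}: its best feasible assignment gives total 681.
Every other set of open sites that can feasibly serve all demand totals ≥ 622 even under its best assignment. Minimum: 617.

617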